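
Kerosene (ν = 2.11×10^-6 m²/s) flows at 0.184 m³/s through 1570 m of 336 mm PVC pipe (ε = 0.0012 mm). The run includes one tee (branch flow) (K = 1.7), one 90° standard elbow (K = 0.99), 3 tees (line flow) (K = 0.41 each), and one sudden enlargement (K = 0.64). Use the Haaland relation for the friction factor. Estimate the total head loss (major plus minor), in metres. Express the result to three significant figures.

H_L ≈ 15.5 m

V = 4Q/(πD²) = 2.075 m/s; V²/2g = 0.2195 m
Re = 3.30×10^5, ε/D = 3.57×10^-6 → f = 0.01412 (Haaland)
Major: h_f = f(L/D)·V²/2g = 0.01412·4673·0.2195 = 14.48 m
Minor: ΣK = 4.56; h_m = ΣK·V²/2g = 1.001 m
Total H_L = 14.48 + 1.001 = 15.48 m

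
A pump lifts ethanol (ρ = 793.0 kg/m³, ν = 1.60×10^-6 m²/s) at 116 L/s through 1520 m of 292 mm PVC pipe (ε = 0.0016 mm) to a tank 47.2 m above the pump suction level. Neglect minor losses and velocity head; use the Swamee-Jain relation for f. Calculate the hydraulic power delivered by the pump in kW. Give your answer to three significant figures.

V = 4Q/(πD²) = 1.732 m/s; Re = 3.16×10^5; ε/D = 5.48×10^-6; f = 0.01430
h_f = f(L/D)V²/2g = 11.38 m
Total head H = z + h_f = 47.2 + 11.38 = 58.58 m
P_hyd = ρgQH = 793.0·9.81·0.116·58.58 = 52.87 kW

P_hyd ≈ 52.9 kW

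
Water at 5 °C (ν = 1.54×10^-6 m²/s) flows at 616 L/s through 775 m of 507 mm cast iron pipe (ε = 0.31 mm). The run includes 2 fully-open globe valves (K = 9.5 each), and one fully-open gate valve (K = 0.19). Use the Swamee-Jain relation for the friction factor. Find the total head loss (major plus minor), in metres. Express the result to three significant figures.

H_L ≈ 22.2 m

V = 4Q/(πD²) = 3.051 m/s; V²/2g = 0.4745 m
Re = 1.00×10^6, ε/D = 6.11×10^-4 → f = 0.01801 (Swamee-Jain)
Major: h_f = f(L/D)·V²/2g = 0.01801·1529·0.4745 = 13.06 m
Minor: ΣK = 19.2; h_m = ΣK·V²/2g = 9.106 m
Total H_L = 13.06 + 9.106 = 22.17 m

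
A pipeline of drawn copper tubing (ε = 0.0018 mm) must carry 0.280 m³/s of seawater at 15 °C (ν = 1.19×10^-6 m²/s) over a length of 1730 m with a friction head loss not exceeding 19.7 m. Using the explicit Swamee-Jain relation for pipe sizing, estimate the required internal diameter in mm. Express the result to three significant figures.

Swamee-Jain (Type III): D = 0.66·[ε^1.25·(LQ²/(gh_f))^4.75 + ν·Q^9.4·(L/(gh_f))^5.2]^0.04
LQ²/(gh_f) = 0.7018; L/(gh_f) = 8.952
Term 1 = ε^1.25·(…)^4.75 = 1.23×10^-8; Term 2 = ν·Q^9.4·(…)^5.2 = 6.74×10^-7
D = 0.66·(1.23×10^-8 + 6.74×10^-7)^0.04 = 0.3741 m = 374 mm
Check: V = 2.55 m/s, Re = 8.01×10^5, f = 0.01216, h_f = 18.6 m ≈ 19.7 m ✓

D ≈ 374 mm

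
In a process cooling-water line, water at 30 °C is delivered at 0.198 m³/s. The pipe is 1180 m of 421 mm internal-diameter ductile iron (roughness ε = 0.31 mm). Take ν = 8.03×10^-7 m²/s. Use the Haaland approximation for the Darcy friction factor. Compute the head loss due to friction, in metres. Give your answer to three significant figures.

h_f ≈ 5.41 m

V = 4Q/(πD²) = 4·0.198/(π·0.421²) = 1.422 m/s
Re = VD/ν = 1.422·0.421/8.03×10^-7 = 7.46×10^5 → turbulent
ε/D = 0.31/421 = 7.36×10^-4
Haaland: f = 0.01873
h_f = f(L/D)V²/(2g) = 0.01873·(1180/0.421)·1.422²/(2·9.81) = 5.413 m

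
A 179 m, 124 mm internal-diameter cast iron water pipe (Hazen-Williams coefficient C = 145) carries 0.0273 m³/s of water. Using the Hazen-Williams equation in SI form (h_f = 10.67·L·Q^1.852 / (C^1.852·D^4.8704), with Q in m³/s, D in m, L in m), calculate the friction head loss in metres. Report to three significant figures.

h_f = 10.67·179·0.0273^1.852 / (145^1.852·0.124^4.8704) = 6.271 m

h_f ≈ 6.27 m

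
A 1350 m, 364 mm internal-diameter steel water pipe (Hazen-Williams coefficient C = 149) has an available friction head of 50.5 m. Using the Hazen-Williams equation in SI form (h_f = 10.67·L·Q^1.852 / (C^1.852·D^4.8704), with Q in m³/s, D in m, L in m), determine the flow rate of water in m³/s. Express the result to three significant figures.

Rearranging: Q = [h_f·C^1.852·D^4.8704 / (10.67·L)]^(1/1.852)
Q = [50.5·149^1.852·0.364^4.8704 / (10.67·1350)]^0.540 = 0.4935 m³/s

Q ≈ 0.493 m³/s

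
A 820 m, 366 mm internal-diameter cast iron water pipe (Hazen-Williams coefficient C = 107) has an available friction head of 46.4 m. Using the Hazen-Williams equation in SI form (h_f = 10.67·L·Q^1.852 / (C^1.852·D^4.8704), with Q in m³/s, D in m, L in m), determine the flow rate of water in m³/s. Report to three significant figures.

Q ≈ 0.450 m³/s

Rearranging: Q = [h_f·C^1.852·D^4.8704 / (10.67·L)]^(1/1.852)
Q = [46.4·107^1.852·0.366^4.8704 / (10.67·820)]^0.540 = 0.4495 m³/s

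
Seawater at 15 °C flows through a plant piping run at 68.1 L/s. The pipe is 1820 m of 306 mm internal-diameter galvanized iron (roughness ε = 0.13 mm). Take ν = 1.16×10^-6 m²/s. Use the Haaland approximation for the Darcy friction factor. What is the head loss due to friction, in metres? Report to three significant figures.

h_f ≈ 4.66 m

V = 4Q/(πD²) = 4·0.0681/(π·0.306²) = 0.9260 m/s
Re = VD/ν = 0.9260·0.306/1.16×10^-6 = 2.44×10^5 → turbulent
ε/D = 0.13/306 = 4.25×10^-4
Haaland: f = 0.01791
h_f = f(L/D)V²/(2g) = 0.01791·(1820/0.306)·0.9260²/(2·9.81) = 4.655 m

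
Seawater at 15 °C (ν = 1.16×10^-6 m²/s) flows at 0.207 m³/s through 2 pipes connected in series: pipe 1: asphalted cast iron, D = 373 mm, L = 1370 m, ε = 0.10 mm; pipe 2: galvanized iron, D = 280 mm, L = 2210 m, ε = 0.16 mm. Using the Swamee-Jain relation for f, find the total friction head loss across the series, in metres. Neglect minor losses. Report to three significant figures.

Pipe 1: V = 1.894 m/s, Re = 6.09×10^5, ε/D = 2.68×10^-4, f = 0.01589, h_1 = f(L/D)V²/2g = 10.68 m
Pipe 2: V = 3.362 m/s, Re = 8.11×10^5, ε/D = 5.71×10^-4, f = 0.01787, h_2 = f(L/D)V²/2g = 81.26 m
Series → Q common, losses add: H = Σh = 91.94 m

H ≈ 91.9 m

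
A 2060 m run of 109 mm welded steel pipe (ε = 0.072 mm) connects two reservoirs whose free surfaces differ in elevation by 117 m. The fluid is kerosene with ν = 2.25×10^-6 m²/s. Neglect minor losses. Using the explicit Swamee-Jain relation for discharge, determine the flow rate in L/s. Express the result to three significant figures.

Swamee-Jain (Type II): Q = -0.965·√(gD⁵h_f/L)·ln[ε/(3.7D) + √(3.17ν²L/(gD³h_f))]
√(gD⁵h_f/L) = √(9.81·0.109⁵·117/2060) = 0.002928
ε/(3.7D) = 1.79×10^-4; √(3.17ν²L/(gD³h_f)) = 1.49×10^-4
Q = -0.965·0.002928·ln(3.277×10^-4) = 0.02267 m³/s
Check: V = 2.43 m/s, Re = 1.18×10^5, f = 0.02071, h_f = 118 m ≈ 117 m ✓

Q ≈ 22.7 L/s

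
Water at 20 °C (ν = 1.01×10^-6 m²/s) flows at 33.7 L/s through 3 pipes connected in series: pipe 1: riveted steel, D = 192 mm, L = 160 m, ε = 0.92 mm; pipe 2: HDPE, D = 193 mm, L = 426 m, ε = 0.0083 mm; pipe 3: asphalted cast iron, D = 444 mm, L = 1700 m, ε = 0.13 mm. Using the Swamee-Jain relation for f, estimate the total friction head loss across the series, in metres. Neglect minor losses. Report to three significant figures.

Pipe 1: V = 1.164 m/s, Re = 2.21×10^5, ε/D = 0.00479, f = 0.03059, h_1 = f(L/D)V²/2g = 1.760 m
Pipe 2: V = 1.152 m/s, Re = 2.20×10^5, ε/D = 4.30×10^-5, f = 0.01565, h_2 = f(L/D)V²/2g = 2.337 m
Pipe 3: V = 0.2177 m/s, Re = 9.57×10^4, ε/D = 2.93×10^-4, f = 0.01960, h_3 = f(L/D)V²/2g = 0.1812 m
Series → Q common, losses add: H = Σh = 4.278 m

H ≈ 4.28 m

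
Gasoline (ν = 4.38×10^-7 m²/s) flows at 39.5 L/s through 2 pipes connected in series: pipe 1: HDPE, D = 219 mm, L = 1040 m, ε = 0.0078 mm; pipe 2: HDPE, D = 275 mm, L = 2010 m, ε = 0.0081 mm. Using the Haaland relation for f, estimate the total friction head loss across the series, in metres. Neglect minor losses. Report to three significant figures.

Pipe 1: V = 1.049 m/s, Re = 5.24×10^5, ε/D = 3.56×10^-5, f = 0.01340, h_1 = f(L/D)V²/2g = 3.566 m
Pipe 2: V = 0.6650 m/s, Re = 4.18×10^5, ε/D = 2.95×10^-5, f = 0.01381, h_2 = f(L/D)V²/2g = 2.275 m
Series → Q common, losses add: H = Σh = 5.841 m

H ≈ 5.84 m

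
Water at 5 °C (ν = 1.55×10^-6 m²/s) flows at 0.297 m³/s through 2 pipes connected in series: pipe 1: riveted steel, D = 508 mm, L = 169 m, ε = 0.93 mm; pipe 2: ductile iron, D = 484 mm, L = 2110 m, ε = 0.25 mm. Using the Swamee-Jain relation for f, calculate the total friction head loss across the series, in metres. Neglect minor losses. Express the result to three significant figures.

Pipe 1: V = 1.465 m/s, Re = 4.80×10^5, ε/D = 0.00183, f = 0.02340, h_1 = f(L/D)V²/2g = 0.8521 m
Pipe 2: V = 1.614 m/s, Re = 5.04×10^5, ε/D = 5.17×10^-4, f = 0.01787, h_2 = f(L/D)V²/2g = 10.35 m
Series → Q common, losses add: H = Σh = 11.20 m

H ≈ 11.2 m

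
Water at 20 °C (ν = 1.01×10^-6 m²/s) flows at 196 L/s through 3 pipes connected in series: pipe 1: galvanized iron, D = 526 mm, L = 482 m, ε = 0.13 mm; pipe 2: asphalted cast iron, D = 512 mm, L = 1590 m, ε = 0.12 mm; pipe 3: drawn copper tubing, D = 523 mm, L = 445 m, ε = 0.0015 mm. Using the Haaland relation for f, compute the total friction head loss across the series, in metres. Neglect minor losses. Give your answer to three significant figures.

Pipe 1: V = 0.9020 m/s, Re = 4.70×10^5, ε/D = 2.47×10^-4, f = 0.01579, h_1 = f(L/D)V²/2g = 0.5999 m
Pipe 2: V = 0.9520 m/s, Re = 4.83×10^5, ε/D = 2.34×10^-4, f = 0.01564, h_2 = f(L/D)V²/2g = 2.244 m
Pipe 3: V = 0.9124 m/s, Re = 4.72×10^5, ε/D = 2.87×10^-6, f = 0.01323, h_3 = f(L/D)V²/2g = 0.4775 m
Series → Q common, losses add: H = Σh = 3.321 m

H ≈ 3.32 m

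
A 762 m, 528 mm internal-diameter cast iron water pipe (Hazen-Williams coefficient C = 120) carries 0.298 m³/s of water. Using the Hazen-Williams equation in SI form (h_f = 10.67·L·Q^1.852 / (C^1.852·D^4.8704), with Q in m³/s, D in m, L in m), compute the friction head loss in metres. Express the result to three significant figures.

h_f = 10.67·762·0.298^1.852 / (120^1.852·0.528^4.8704) = 2.733 m

h_f ≈ 2.73 m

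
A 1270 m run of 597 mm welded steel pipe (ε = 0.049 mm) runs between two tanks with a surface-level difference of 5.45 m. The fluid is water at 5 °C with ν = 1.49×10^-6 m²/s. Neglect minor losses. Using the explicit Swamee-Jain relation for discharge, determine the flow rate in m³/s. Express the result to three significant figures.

Swamee-Jain (Type II): Q = -0.965·√(gD⁵h_f/L)·ln[ε/(3.7D) + √(3.17ν²L/(gD³h_f))]
√(gD⁵h_f/L) = √(9.81·0.597⁵·5.45/1270) = 0.05650
ε/(3.7D) = 2.22×10^-5; √(3.17ν²L/(gD³h_f)) = 2.80×10^-5
Q = -0.965·0.05650·ln(5.021×10^-5) = 0.5398 m³/s
Check: V = 1.93 m/s, Re = 7.73×10^5, f = 0.01357, h_f = 5.47 m ≈ 5.45 m ✓

Q ≈ 0.540 m³/s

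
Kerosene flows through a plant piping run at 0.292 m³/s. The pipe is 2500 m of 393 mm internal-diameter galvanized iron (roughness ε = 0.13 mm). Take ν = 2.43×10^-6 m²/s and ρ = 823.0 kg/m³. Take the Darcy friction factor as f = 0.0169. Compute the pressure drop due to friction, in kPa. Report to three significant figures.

Δp ≈ 256 kPa

V = 4Q/(πD²) = 4·0.292/(π·0.393²) = 2.407 m/s
h_f = f(L/D)V²/(2g) = 0.01690·(2500/0.393)·2.407²/(2·9.81) = 31.75 m
Δp = ρg·h_f = 823.0·9.81·31.75 = 256.3 kPa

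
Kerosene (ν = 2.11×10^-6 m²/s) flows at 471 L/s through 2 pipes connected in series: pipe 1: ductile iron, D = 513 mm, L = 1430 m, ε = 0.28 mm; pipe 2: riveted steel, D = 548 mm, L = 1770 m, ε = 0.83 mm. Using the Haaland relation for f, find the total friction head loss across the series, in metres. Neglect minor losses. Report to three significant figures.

H ≈ 27.7 m

Pipe 1: V = 2.279 m/s, Re = 5.54×10^5, ε/D = 5.46×10^-4, f = 0.01779, h_1 = f(L/D)V²/2g = 13.12 m
Pipe 2: V = 1.997 m/s, Re = 5.19×10^5, ε/D = 0.00151, f = 0.02220, h_2 = f(L/D)V²/2g = 14.58 m
Series → Q common, losses add: H = Σh = 27.70 m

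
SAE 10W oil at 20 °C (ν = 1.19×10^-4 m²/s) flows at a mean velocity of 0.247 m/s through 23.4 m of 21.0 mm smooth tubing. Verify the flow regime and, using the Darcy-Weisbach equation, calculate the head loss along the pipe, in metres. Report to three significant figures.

Re = VD/ν = 0.247·0.02100/1.19×10^-4 = 43.6 → laminar (Re < 2300)
f = 64/Re = 1.468
h_f = f(L/D)V²/(2g) = 1.468·(23.4/0.02100)·0.247²/(2·9.81) = 5.087 m

h_f ≈ 5.09 m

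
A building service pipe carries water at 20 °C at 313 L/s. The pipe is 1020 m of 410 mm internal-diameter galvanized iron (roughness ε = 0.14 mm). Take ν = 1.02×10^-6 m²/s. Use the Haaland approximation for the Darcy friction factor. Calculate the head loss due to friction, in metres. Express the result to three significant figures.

h_f ≈ 11.4 m

V = 4Q/(πD²) = 4·0.313/(π·0.410²) = 2.371 m/s
Re = VD/ν = 2.371·0.410/1.02×10^-6 = 9.53×10^5 → turbulent
ε/D = 0.14/410 = 3.41×10^-4
Haaland: f = 0.01599
h_f = f(L/D)V²/(2g) = 0.01599·(1020/0.410)·2.371²/(2·9.81) = 11.40 m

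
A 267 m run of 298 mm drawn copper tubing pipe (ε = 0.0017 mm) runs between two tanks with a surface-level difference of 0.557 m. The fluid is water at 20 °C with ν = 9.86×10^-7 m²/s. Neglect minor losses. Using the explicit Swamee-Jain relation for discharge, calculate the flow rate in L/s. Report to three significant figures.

Swamee-Jain (Type II): Q = -0.965·√(gD⁵h_f/L)·ln[ε/(3.7D) + √(3.17ν²L/(gD³h_f))]
√(gD⁵h_f/L) = √(9.81·0.298⁵·0.557/267) = 0.006935
ε/(3.7D) = 1.54×10^-6; √(3.17ν²L/(gD³h_f)) = 7.54×10^-5
Q = -0.965·0.006935·ln(7.698×10^-5) = 0.06339 m³/s
Check: V = 0.909 m/s, Re = 2.75×10^5, f = 0.01468, h_f = 0.554 m ≈ 0.557 m ✓

Q ≈ 63.4 L/s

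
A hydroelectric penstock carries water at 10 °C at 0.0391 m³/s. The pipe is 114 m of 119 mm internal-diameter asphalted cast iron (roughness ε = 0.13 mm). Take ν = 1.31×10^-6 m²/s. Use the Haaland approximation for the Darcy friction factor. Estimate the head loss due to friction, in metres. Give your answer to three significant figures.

V = 4Q/(πD²) = 4·0.0391/(π·0.119²) = 3.516 m/s
Re = VD/ν = 3.516·0.119/1.31×10^-6 = 3.19×10^5 → turbulent
ε/D = 0.13/119 = 0.00109
Haaland: f = 0.02086
h_f = f(L/D)V²/(2g) = 0.02086·(114/0.119)·3.516²/(2·9.81) = 12.59 m

h_f ≈ 12.6 m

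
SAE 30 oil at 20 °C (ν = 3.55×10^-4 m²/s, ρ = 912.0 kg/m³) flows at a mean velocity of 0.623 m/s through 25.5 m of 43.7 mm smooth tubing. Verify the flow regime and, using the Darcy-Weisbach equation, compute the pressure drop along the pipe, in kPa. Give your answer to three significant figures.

Re = VD/ν = 0.623·0.04370/3.55×10^-4 = 76.7 → laminar (Re < 2300)
f = 64/Re = 0.8345
h_f = f(L/D)V²/(2g) = 0.8345·(25.5/0.04370)·0.623²/(2·9.81) = 9.633 m
Δp = ρg·h_f = 912.0·9.81·9.633 = 86.19 kPa

Δp ≈ 86.2 kPa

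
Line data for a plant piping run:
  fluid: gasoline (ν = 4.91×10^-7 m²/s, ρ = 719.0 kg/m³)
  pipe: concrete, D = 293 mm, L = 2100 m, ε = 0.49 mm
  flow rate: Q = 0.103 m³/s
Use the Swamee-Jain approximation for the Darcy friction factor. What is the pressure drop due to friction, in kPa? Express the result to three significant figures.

V = 4Q/(πD²) = 4·0.103/(π·0.293²) = 1.528 m/s
Re = VD/ν = 1.528·0.293/4.91×10^-7 = 9.12×10^5 → turbulent
ε/D = 0.49/293 = 0.00167
Swamee-Jain: f = 0.02266
h_f = f(L/D)V²/(2g) = 0.02266·(2100/0.293)·1.528²/(2·9.81) = 19.32 m
Δp = ρg·h_f = 719.0·9.81·19.32 = 136.2 kPa

Δp ≈ 136 kPa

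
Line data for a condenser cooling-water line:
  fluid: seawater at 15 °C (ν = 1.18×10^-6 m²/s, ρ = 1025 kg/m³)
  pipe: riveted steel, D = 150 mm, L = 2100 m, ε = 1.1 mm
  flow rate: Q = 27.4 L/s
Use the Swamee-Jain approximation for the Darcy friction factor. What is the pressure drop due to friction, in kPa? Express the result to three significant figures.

V = 4Q/(πD²) = 4·0.0274/(π·0.150²) = 1.551 m/s
Re = VD/ν = 1.551·0.150/1.18×10^-6 = 1.97×10^5 → turbulent
ε/D = 1.1/150 = 0.00733
Swamee-Jain: f = 0.03476
h_f = f(L/D)V²/(2g) = 0.03476·(2100/0.150)·1.551²/(2·9.81) = 59.63 m
Δp = ρg·h_f = 1025·9.81·59.63 = 599.6 kPa

Δp ≈ 600 kPa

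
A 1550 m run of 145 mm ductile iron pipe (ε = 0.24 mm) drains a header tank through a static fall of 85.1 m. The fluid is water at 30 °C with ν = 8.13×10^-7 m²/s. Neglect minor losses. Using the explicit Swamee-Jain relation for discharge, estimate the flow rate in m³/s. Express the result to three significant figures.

Swamee-Jain (Type II): Q = -0.965·√(gD⁵h_f/L)·ln[ε/(3.7D) + √(3.17ν²L/(gD³h_f))]
√(gD⁵h_f/L) = √(9.81·0.145⁵·85.1/1550) = 0.005876
ε/(3.7D) = 4.47×10^-4; √(3.17ν²L/(gD³h_f)) = 3.57×10^-5
Q = -0.965·0.005876·ln(4.831×10^-4) = 0.04329 m³/s
Check: V = 2.62 m/s, Re = 4.68×10^5, f = 0.02285, h_f = 85.6 m ≈ 85.1 m ✓

Q ≈ 0.0433 m³/s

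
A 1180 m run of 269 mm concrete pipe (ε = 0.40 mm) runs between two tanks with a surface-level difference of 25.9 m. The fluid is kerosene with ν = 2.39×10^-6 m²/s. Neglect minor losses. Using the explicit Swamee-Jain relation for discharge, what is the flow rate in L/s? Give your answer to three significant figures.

Q ≈ 129 L/s

Swamee-Jain (Type II): Q = -0.965·√(gD⁵h_f/L)·ln[ε/(3.7D) + √(3.17ν²L/(gD³h_f))]
√(gD⁵h_f/L) = √(9.81·0.269⁵·25.9/1180) = 0.01742
ε/(3.7D) = 4.02×10^-4; √(3.17ν²L/(gD³h_f)) = 6.57×10^-5
Q = -0.965·0.01742·ln(4.676×10^-4) = 0.1289 m³/s
Check: V = 2.27 m/s, Re = 2.55×10^5, f = 0.02270, h_f = 26.1 m ≈ 25.9 m ✓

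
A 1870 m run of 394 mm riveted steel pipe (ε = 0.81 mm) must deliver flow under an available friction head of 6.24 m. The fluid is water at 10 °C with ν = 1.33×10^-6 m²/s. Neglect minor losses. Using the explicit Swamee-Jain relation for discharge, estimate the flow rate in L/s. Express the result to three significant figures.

Swamee-Jain (Type II): Q = -0.965·√(gD⁵h_f/L)·ln[ε/(3.7D) + √(3.17ν²L/(gD³h_f))]
√(gD⁵h_f/L) = √(9.81·0.394⁵·6.24/1870) = 0.01763
ε/(3.7D) = 5.56×10^-4; √(3.17ν²L/(gD³h_f)) = 5.29×10^-5
Q = -0.965·0.01763·ln(6.086×10^-4) = 0.1260 m³/s
Check: V = 1.03 m/s, Re = 3.06×10^5, f = 0.02432, h_f = 6.28 m ≈ 6.24 m ✓

Q ≈ 126 L/s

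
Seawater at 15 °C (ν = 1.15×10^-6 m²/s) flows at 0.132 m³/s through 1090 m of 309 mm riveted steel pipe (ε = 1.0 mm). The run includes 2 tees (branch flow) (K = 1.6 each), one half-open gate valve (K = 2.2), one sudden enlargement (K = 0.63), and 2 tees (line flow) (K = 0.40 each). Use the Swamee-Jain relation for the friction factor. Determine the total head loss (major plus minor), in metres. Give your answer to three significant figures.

H_L ≈ 16.2 m

V = 4Q/(πD²) = 1.760 m/s; V²/2g = 0.1579 m
Re = 4.73×10^5, ε/D = 0.00324 → f = 0.02711 (Swamee-Jain)
Major: h_f = f(L/D)·V²/2g = 0.02711·3528·0.1579 = 15.10 m
Minor: ΣK = 6.83; h_m = ΣK·V²/2g = 1.079 m
Total H_L = 15.10 + 1.079 = 16.18 m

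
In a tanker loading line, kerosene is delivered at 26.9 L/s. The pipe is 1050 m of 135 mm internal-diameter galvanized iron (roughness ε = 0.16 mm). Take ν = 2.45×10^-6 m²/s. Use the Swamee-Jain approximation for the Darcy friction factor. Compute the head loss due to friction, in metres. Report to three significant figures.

V = 4Q/(πD²) = 4·0.0269/(π·0.135²) = 1.879 m/s
Re = VD/ν = 1.879·0.135/2.45×10^-6 = 1.04×10^5 → turbulent
ε/D = 0.16/135 = 0.00119
Swamee-Jain: f = 0.02290
h_f = f(L/D)V²/(2g) = 0.02290·(1050/0.135)·1.879²/(2·9.81) = 32.06 m

h_f ≈ 32.1 m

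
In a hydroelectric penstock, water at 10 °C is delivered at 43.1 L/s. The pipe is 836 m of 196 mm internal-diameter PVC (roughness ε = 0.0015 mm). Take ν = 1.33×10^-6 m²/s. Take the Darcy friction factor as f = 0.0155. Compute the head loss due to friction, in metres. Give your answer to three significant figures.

h_f ≈ 6.88 m

V = 4Q/(πD²) = 4·0.0431/(π·0.196²) = 1.428 m/s
h_f = f(L/D)V²/(2g) = 0.01550·(836/0.196)·1.428²/(2·9.81) = 6.876 m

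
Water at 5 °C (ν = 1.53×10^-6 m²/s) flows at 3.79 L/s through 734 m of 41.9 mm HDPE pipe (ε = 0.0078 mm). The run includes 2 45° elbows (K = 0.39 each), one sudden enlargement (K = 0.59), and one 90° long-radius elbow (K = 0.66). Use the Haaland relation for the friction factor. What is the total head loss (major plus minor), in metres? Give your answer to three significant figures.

V = 4Q/(πD²) = 2.749 m/s; V²/2g = 0.3851 m
Re = 7.53×10^4, ε/D = 1.86×10^-4 → f = 0.01964 (Haaland)
Major: h_f = f(L/D)·V²/2g = 0.01964·17518·0.3851 = 132.5 m
Minor: ΣK = 2.03; h_m = ΣK·V²/2g = 0.7817 m
Total H_L = 132.5 + 0.7817 = 133.3 m

H_L ≈ 133 m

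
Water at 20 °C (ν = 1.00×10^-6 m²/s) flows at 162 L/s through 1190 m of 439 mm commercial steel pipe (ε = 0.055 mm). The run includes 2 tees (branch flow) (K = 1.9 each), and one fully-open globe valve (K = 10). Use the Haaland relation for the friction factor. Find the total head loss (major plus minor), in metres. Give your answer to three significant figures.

V = 4Q/(πD²) = 1.070 m/s; V²/2g = 0.05838 m
Re = 4.70×10^5, ε/D = 1.25×10^-4 → f = 0.01464 (Haaland)
Major: h_f = f(L/D)·V²/2g = 0.01464·2711·0.05838 = 2.317 m
Minor: ΣK = 13.8; h_m = ΣK·V²/2g = 0.8057 m
Total H_L = 2.317 + 0.8057 = 3.122 m

H_L ≈ 3.12 m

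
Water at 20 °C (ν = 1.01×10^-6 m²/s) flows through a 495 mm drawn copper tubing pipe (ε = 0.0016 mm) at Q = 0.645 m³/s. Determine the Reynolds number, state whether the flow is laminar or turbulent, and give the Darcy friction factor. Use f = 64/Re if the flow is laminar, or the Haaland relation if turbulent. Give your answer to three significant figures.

Re ≈ 1.64×10^6; turbulent; f ≈ 0.0108

V = 4Q/(πD²) = 3.352 m/s
Re = VD/ν = 3.352·0.495/1.01×10^-6 = 1.64×10^6
Re > 4000 → turbulent; ε/D = 3.23×10^-6
Haaland: f = 0.01075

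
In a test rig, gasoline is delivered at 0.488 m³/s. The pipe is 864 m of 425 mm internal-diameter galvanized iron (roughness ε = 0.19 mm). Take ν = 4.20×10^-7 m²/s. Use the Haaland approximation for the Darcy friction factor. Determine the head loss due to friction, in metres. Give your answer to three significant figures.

V = 4Q/(πD²) = 4·0.488/(π·0.425²) = 3.440 m/s
Re = VD/ν = 3.440·0.425/4.20×10^-7 = 3.48×10^6 → turbulent
ε/D = 0.19/425 = 4.47×10^-4
Haaland: f = 0.01646
h_f = f(L/D)V²/(2g) = 0.01646·(864/0.425)·3.440²/(2·9.81) = 20.18 m

h_f ≈ 20.2 m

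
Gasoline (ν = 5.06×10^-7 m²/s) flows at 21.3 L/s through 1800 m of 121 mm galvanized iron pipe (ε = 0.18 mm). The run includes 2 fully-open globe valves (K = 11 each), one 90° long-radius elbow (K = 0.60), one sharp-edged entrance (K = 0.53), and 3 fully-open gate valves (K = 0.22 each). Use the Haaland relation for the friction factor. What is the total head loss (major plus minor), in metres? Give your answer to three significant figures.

V = 4Q/(πD²) = 1.852 m/s; V²/2g = 0.1749 m
Re = 4.43×10^5, ε/D = 0.00149 → f = 0.02217 (Haaland)
Major: h_f = f(L/D)·V²/2g = 0.02217·14876·0.1749 = 57.67 m
Minor: ΣK = 23.8; h_m = ΣK·V²/2g = 4.160 m
Total H_L = 57.67 + 4.160 = 61.84 m

H_L ≈ 61.8 m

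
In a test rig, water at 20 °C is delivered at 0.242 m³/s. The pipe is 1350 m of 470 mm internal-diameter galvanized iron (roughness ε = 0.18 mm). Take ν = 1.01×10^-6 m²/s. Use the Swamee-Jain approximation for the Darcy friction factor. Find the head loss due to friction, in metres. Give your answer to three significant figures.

h_f ≈ 4.77 m

V = 4Q/(πD²) = 4·0.242/(π·0.470²) = 1.395 m/s
Re = VD/ν = 1.395·0.470/1.01×10^-6 = 6.49×10^5 → turbulent
ε/D = 0.18/470 = 3.83×10^-4
Swamee-Jain: f = 0.01676
h_f = f(L/D)V²/(2g) = 0.01676·(1350/0.470)·1.395²/(2·9.81) = 4.773 m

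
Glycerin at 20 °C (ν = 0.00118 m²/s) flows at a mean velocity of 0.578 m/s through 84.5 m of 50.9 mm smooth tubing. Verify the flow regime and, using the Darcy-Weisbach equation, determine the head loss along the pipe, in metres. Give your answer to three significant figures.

Re = VD/ν = 0.578·0.05090/0.00118 = 24.9 → laminar (Re < 2300)
f = 64/Re = 2.567
h_f = f(L/D)V²/(2g) = 2.567·(84.5/0.05090)·0.578²/(2·9.81) = 72.56 m

h_f ≈ 72.6 m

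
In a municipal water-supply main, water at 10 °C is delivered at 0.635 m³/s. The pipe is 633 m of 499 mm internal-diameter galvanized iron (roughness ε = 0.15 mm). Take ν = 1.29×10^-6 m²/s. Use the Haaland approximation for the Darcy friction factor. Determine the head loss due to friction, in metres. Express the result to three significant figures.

V = 4Q/(πD²) = 4·0.635/(π·0.499²) = 3.247 m/s
Re = VD/ν = 3.247·0.499/1.29×10^-6 = 1.26×10^6 → turbulent
ε/D = 0.15/499 = 3.01×10^-4
Haaland: f = 0.01549
h_f = f(L/D)V²/(2g) = 0.01549·(633/0.499)·3.247²/(2·9.81) = 10.56 m

h_f ≈ 10.6 m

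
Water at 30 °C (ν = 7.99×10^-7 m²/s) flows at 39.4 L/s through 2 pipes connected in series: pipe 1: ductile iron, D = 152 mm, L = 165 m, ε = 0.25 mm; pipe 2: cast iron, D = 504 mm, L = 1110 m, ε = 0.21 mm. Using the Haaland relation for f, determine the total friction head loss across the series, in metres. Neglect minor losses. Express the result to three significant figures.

Pipe 1: V = 2.171 m/s, Re = 4.13×10^5, ε/D = 0.00164, f = 0.02274, h_1 = f(L/D)V²/2g = 5.931 m
Pipe 2: V = 0.1975 m/s, Re = 1.25×10^5, ε/D = 4.17×10^-4, f = 0.01916, h_2 = f(L/D)V²/2g = 0.08386 m
Series → Q common, losses add: H = Σh = 6.015 m

H ≈ 6.01 m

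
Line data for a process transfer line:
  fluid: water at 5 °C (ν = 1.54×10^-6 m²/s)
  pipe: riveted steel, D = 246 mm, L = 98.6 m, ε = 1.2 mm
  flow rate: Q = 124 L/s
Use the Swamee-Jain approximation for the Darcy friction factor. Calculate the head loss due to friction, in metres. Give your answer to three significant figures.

V = 4Q/(πD²) = 4·0.124/(π·0.246²) = 2.609 m/s
Re = VD/ν = 2.609·0.246/1.54×10^-6 = 4.17×10^5 → turbulent
ε/D = 1.2/246 = 0.00488
Swamee-Jain: f = 0.03048
h_f = f(L/D)V²/(2g) = 0.03048·(98.6/0.246)·2.609²/(2·9.81) = 4.239 m

h_f ≈ 4.24 m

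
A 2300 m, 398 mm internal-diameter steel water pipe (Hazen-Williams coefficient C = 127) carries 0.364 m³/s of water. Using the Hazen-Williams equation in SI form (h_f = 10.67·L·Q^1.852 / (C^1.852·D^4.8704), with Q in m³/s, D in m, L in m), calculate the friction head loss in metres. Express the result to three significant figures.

h_f = 10.67·2300·0.364^1.852 / (127^1.852·0.398^4.8704) = 42.61 m

h_f ≈ 42.6 m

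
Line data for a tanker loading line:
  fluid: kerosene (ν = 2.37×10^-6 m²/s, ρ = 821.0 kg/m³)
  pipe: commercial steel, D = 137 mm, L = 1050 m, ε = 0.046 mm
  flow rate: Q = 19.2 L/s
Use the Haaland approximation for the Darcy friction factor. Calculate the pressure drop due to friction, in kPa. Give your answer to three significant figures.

V = 4Q/(πD²) = 4·0.0192/(π·0.137²) = 1.302 m/s
Re = VD/ν = 1.302·0.137/2.37×10^-6 = 7.53×10^4 → turbulent
ε/D = 0.046/137 = 3.36×10^-4
Haaland: f = 0.02023
h_f = f(L/D)V²/(2g) = 0.02023·(1050/0.137)·1.302²/(2·9.81) = 13.41 m
Δp = ρg·h_f = 821.0·9.81·13.41 = 108.0 kPa

Δp ≈ 108 kPa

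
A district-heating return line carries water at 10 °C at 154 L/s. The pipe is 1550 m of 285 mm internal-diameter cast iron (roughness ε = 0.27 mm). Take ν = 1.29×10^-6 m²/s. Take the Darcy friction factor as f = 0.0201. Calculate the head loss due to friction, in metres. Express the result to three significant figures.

V = 4Q/(πD²) = 4·0.154/(π·0.285²) = 2.414 m/s
h_f = f(L/D)V²/(2g) = 0.02010·(1550/0.285)·2.414²/(2·9.81) = 32.47 m

h_f ≈ 32.5 m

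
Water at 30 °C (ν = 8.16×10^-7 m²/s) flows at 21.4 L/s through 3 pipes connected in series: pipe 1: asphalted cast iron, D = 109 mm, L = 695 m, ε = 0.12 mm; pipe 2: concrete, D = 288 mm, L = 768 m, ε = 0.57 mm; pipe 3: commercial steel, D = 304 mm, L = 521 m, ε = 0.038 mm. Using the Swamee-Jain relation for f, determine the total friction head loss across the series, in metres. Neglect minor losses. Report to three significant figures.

Pipe 1: V = 2.293 m/s, Re = 3.06×10^5, ε/D = 0.00110, f = 0.02114, h_1 = f(L/D)V²/2g = 36.13 m
Pipe 2: V = 0.3285 m/s, Re = 1.16×10^5, ε/D = 0.00198, f = 0.02506, h_2 = f(L/D)V²/2g = 0.3675 m
Pipe 3: V = 0.2948 m/s, Re = 1.10×10^5, ε/D = 1.25×10^-4, f = 0.01828, h_3 = f(L/D)V²/2g = 0.1388 m
Series → Q common, losses add: H = Σh = 36.63 m

H ≈ 36.6 m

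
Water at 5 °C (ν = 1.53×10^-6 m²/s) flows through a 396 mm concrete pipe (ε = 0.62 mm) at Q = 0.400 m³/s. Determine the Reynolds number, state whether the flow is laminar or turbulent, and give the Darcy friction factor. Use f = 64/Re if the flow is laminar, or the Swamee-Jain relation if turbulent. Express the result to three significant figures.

V = 4Q/(πD²) = 3.248 m/s
Re = VD/ν = 3.248·0.396/1.53×10^-6 = 8.41×10^5
Re > 4000 → turbulent; ε/D = 0.00157
Swamee-Jain: f = 0.02232

Re ≈ 8.41×10^5; turbulent; f ≈ 0.0223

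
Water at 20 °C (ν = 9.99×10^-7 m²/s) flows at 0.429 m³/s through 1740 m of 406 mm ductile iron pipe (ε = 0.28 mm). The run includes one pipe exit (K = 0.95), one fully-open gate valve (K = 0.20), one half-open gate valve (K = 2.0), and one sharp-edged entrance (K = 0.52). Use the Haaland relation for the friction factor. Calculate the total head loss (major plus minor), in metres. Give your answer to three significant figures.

V = 4Q/(πD²) = 3.314 m/s; V²/2g = 0.5597 m
Re = 1.35×10^6, ε/D = 6.90×10^-4 → f = 0.01827 (Haaland)
Major: h_f = f(L/D)·V²/2g = 0.01827·4286·0.5597 = 43.82 m
Minor: ΣK = 3.67; h_m = ΣK·V²/2g = 2.054 m
Total H_L = 43.82 + 2.054 = 45.88 m

H_L ≈ 45.9 m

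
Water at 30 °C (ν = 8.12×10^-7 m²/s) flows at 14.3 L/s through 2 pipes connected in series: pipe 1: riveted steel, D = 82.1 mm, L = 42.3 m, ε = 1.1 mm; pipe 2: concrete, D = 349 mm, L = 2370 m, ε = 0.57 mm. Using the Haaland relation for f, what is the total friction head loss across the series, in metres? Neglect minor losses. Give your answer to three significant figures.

Pipe 1: V = 2.701 m/s, Re = 2.73×10^5, ε/D = 0.0134, f = 0.04221, h_1 = f(L/D)V²/2g = 8.088 m
Pipe 2: V = 0.1495 m/s, Re = 6.42×10^4, ε/D = 0.00163, f = 0.02479, h_2 = f(L/D)V²/2g = 0.1917 m
Series → Q common, losses add: H = Σh = 8.280 m

H ≈ 8.28 m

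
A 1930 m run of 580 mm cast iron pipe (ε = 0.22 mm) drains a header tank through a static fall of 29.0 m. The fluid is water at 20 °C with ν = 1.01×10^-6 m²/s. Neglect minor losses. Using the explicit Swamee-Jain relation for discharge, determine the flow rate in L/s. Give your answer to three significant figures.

Q ≈ 863 L/s

Swamee-Jain (Type II): Q = -0.965·√(gD⁵h_f/L)·ln[ε/(3.7D) + √(3.17ν²L/(gD³h_f))]
√(gD⁵h_f/L) = √(9.81·0.580⁵·29.0/1930) = 0.09836
ε/(3.7D) = 1.03×10^-4; √(3.17ν²L/(gD³h_f)) = 1.06×10^-5
Q = -0.965·0.09836·ln(1.131×10^-4) = 0.8625 m³/s
Check: V = 3.26 m/s, Re = 1.87×10^6, f = 0.01613, h_f = 29.1 m ≈ 29.0 m ✓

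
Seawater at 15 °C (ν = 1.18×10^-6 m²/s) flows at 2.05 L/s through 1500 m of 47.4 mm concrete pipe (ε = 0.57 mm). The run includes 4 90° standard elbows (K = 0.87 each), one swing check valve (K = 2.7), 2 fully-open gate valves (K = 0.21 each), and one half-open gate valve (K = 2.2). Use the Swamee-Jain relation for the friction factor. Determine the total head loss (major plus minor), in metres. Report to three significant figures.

H_L ≈ 91.8 m

V = 4Q/(πD²) = 1.162 m/s; V²/2g = 0.06879 m
Re = 4.67×10^4, ε/D = 0.0120 → f = 0.04191 (Swamee-Jain)
Major: h_f = f(L/D)·V²/2g = 0.04191·31646·0.06879 = 91.23 m
Minor: ΣK = 8.80; h_m = ΣK·V²/2g = 0.6053 m
Total H_L = 91.23 + 0.6053 = 91.83 m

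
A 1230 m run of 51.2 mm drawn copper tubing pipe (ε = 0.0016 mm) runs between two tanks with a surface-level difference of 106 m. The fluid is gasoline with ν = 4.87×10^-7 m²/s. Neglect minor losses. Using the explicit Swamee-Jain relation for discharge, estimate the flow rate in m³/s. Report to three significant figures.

Q ≈ 0.00490 m³/s

Swamee-Jain (Type II): Q = -0.965·√(gD⁵h_f/L)·ln[ε/(3.7D) + √(3.17ν²L/(gD³h_f))]
√(gD⁵h_f/L) = √(9.81·0.0512⁵·106/1230) = 5.454×10^-4
ε/(3.7D) = 8.45×10^-6; √(3.17ν²L/(gD³h_f)) = 8.14×10^-5
Q = -0.965·5.454×10^-4·ln(8.984×10^-5) = 0.004904 m³/s
Check: V = 2.38 m/s, Re = 2.50×10^5, f = 0.01520, h_f = 106 m ≈ 106 m ✓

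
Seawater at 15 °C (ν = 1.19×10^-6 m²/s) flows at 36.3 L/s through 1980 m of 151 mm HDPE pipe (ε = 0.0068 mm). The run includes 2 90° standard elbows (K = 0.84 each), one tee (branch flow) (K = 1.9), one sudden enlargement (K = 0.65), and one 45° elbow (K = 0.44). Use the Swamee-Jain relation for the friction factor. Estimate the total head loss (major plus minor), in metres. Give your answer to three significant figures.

V = 4Q/(πD²) = 2.027 m/s; V²/2g = 0.2094 m
Re = 2.57×10^5, ε/D = 4.50×10^-5 → f = 0.01526 (Swamee-Jain)
Major: h_f = f(L/D)·V²/2g = 0.01526·13113·0.2094 = 41.92 m
Minor: ΣK = 4.67; h_m = ΣK·V²/2g = 0.9780 m
Total H_L = 41.92 + 0.9780 = 42.89 m

H_L ≈ 42.9 m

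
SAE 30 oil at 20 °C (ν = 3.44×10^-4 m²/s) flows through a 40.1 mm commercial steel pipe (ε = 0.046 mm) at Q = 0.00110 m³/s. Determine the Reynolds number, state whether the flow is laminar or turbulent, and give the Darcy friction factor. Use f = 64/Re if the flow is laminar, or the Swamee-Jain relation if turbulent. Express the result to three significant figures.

V = 4Q/(πD²) = 0.8710 m/s
Re = VD/ν = 0.8710·0.0401/3.44×10^-4 = 102
Re < 2300 → laminar → f = 64/Re = 0.6303

Re ≈ 102; laminar; f = 64/Re ≈ 0.630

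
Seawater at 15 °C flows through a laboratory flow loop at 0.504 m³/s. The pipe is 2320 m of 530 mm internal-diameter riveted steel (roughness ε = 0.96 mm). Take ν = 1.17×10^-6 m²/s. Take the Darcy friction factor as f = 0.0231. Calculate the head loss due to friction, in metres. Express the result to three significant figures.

h_f ≈ 26.9 m

V = 4Q/(πD²) = 4·0.504/(π·0.530²) = 2.284 m/s
h_f = f(L/D)V²/(2g) = 0.02310·(2320/0.530)·2.284²/(2·9.81) = 26.90 m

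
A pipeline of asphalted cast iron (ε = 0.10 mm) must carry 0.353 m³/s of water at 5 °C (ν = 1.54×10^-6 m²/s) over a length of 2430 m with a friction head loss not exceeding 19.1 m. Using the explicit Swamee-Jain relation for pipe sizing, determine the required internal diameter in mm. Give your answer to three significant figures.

D ≈ 464 mm

Swamee-Jain (Type III): D = 0.66·[ε^1.25·(LQ²/(gh_f))^4.75 + ν·Q^9.4·(L/(gh_f))^5.2]^0.04
LQ²/(gh_f) = 1.616; L/(gh_f) = 12.97
Term 1 = ε^1.25·(…)^4.75 = 9.78×10^-5; Term 2 = ν·Q^9.4·(…)^5.2 = 5.29×10^-5
D = 0.66·(9.78×10^-5 + 5.29×10^-5)^0.04 = 0.4642 m = 464 mm
Check: V = 2.09 m/s, Re = 6.29×10^5, f = 0.01538, h_f = 17.9 m ≈ 19.1 m ✓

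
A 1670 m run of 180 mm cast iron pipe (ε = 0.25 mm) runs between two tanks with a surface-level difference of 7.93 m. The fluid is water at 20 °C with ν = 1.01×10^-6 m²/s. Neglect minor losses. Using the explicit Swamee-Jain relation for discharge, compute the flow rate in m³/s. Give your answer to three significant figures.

Swamee-Jain (Type II): Q = -0.965·√(gD⁵h_f/L)·ln[ε/(3.7D) + √(3.17ν²L/(gD³h_f))]
√(gD⁵h_f/L) = √(9.81·0.180⁵·7.93/1670) = 0.002967
ε/(3.7D) = 3.75×10^-4; √(3.17ν²L/(gD³h_f)) = 1.09×10^-4
Q = -0.965·0.002967·ln(4.845×10^-4) = 0.02185 m³/s
Check: V = 0.859 m/s, Re = 1.53×10^5, f = 0.02293, h_f = 8.00 m ≈ 7.93 m ✓

Q ≈ 0.0219 m³/s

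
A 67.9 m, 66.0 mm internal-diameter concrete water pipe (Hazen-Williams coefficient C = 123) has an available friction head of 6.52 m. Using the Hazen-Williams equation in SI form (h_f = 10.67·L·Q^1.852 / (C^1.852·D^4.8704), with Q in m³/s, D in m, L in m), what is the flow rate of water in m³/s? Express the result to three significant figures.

Q ≈ 0.00760 m³/s

Rearranging: Q = [h_f·C^1.852·D^4.8704 / (10.67·L)]^(1/1.852)
Q = [6.52·123^1.852·0.0660^4.8704 / (10.67·67.9)]^0.540 = 0.007601 m³/s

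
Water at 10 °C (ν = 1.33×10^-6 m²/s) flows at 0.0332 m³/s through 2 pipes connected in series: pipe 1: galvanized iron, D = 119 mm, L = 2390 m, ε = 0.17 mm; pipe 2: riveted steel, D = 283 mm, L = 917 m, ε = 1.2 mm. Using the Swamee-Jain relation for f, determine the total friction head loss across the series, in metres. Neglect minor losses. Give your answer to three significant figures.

Pipe 1: V = 2.985 m/s, Re = 2.67×10^5, ε/D = 0.00143, f = 0.02246, h_1 = f(L/D)V²/2g = 204.9 m
Pipe 2: V = 0.5278 m/s, Re = 1.12×10^5, ε/D = 0.00424, f = 0.03008, h_2 = f(L/D)V²/2g = 1.384 m
Series → Q common, losses add: H = Σh = 206.3 m

H ≈ 206 m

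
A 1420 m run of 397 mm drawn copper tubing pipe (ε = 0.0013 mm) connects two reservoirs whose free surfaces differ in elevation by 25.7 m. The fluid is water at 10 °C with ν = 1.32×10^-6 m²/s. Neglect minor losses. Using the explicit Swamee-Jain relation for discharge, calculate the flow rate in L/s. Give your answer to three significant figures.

Q ≈ 431 L/s

Swamee-Jain (Type II): Q = -0.965·√(gD⁵h_f/L)·ln[ε/(3.7D) + √(3.17ν²L/(gD³h_f))]
√(gD⁵h_f/L) = √(9.81·0.397⁵·25.7/1420) = 0.04184
ε/(3.7D) = 8.85×10^-7; √(3.17ν²L/(gD³h_f)) = 2.23×10^-5
Q = -0.965·0.04184·ln(2.318×10^-5) = 0.4309 m³/s
Check: V = 3.48 m/s, Re = 1.05×10^6, f = 0.01160, h_f = 25.6 m ≈ 25.7 m ✓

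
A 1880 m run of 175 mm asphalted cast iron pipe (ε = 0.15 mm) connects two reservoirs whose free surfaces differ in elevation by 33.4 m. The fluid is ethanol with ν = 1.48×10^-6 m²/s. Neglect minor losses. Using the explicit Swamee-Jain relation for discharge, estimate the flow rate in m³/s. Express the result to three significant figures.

Q ≈ 0.0416 m³/s

Swamee-Jain (Type II): Q = -0.965·√(gD⁵h_f/L)·ln[ε/(3.7D) + √(3.17ν²L/(gD³h_f))]
√(gD⁵h_f/L) = √(9.81·0.175⁵·33.4/1880) = 0.005348
ε/(3.7D) = 2.32×10^-4; √(3.17ν²L/(gD³h_f)) = 8.62×10^-5
Q = -0.965·0.005348·ln(3.179×10^-4) = 0.04157 m³/s
Check: V = 1.73 m/s, Re = 2.04×10^5, f = 0.02058, h_f = 33.7 m ≈ 33.4 m ✓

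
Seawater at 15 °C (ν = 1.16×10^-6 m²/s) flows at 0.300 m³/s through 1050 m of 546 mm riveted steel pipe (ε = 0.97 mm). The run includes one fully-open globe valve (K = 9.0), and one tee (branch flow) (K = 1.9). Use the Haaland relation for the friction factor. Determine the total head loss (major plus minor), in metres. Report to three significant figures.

V = 4Q/(πD²) = 1.281 m/s; V²/2g = 0.08367 m
Re = 6.03×10^5, ε/D = 0.00178 → f = 0.02304 (Haaland)
Major: h_f = f(L/D)·V²/2g = 0.02304·1923·0.08367 = 3.707 m
Minor: ΣK = 10.9; h_m = ΣK·V²/2g = 0.9121 m
Total H_L = 3.707 + 0.9121 = 4.619 m

H_L ≈ 4.62 m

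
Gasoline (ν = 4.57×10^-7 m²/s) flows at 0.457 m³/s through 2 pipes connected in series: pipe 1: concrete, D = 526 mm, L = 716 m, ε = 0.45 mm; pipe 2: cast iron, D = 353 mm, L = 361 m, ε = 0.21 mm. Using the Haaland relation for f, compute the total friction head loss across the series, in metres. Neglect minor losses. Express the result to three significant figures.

Pipe 1: V = 2.103 m/s, Re = 2.42×10^6, ε/D = 8.56×10^-4, f = 0.01907, h_1 = f(L/D)V²/2g = 5.853 m
Pipe 2: V = 4.670 m/s, Re = 3.61×10^6, ε/D = 5.95×10^-4, f = 0.01752, h_2 = f(L/D)V²/2g = 19.91 m
Series → Q common, losses add: H = Σh = 25.76 m

H ≈ 25.8 m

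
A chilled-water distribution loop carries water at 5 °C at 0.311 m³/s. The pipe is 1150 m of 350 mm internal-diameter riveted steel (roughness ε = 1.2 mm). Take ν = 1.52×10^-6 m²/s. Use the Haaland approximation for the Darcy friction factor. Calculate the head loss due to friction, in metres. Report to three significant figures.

h_f ≈ 47.9 m

V = 4Q/(πD²) = 4·0.311/(π·0.350²) = 3.232 m/s
Re = VD/ν = 3.232·0.350/1.52×10^-6 = 7.44×10^5 → turbulent
ε/D = 1.2/350 = 0.00343
Haaland: f = 0.02738
h_f = f(L/D)V²/(2g) = 0.02738·(1150/0.350)·3.232²/(2·9.81) = 47.91 m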